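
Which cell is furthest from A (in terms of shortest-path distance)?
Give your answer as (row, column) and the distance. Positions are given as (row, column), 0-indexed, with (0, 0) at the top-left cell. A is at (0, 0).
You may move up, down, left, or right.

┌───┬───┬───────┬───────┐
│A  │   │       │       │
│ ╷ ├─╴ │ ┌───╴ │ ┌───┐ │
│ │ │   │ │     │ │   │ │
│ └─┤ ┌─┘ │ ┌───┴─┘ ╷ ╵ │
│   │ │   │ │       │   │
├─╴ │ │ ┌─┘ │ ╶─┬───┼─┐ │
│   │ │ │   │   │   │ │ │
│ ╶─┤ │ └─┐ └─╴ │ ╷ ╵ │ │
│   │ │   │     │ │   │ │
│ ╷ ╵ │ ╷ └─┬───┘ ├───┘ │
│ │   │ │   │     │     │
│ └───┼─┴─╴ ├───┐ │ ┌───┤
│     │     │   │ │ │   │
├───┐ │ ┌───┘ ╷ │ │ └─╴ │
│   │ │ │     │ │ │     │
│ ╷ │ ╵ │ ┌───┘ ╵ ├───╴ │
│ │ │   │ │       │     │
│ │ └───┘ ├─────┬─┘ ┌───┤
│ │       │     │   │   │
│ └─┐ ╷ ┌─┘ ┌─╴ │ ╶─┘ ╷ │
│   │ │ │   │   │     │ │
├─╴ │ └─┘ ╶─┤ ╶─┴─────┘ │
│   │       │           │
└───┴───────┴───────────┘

Computing BFS distances from A to all cells:
Furthest cell: (3, 10)
Distance: 105 steps

Path from A to the furthest cell:

┌───┬───┬───────┬───────┐
│A  │   │↱ → → ↓│       │
│ ╷ ├─╴ │ ┌───╴ │ ┌───┐ │
│↓│ │   │↑│↓ ← ↲│ │↱ ↓│ │
│ └─┤ ┌─┘ │ ┌───┴─┘ ╷ ╵ │
│↳ ↓│ │↱ ↑│↓│↱ → → ↑│↳ ↓│
├─╴ │ │ ┌─┘ │ ╶─┬───┼─┐ │
│↓ ↲│ │↑│  ↓│↑ ↰│↱ ↓│B│↓│
│ ╶─┤ │ └─┐ └─╴ │ ╷ ╵ │ │
│↓  │ │↑ ↰│↳ → ↑│↑│↳ ↑│↓│
│ ╷ ╵ │ ╷ └─┬───┘ ├───┘ │
│↓│   │ │↑ ↰│    ↑│↓ ← ↲│
│ └───┼─┴─╴ ├───┐ │ ┌───┤
│↳ → ↓│↱ → ↑│↱ ↓│↑│↓│   │
├───┐ │ ┌───┘ ╷ │ │ └─╴ │
│   │↓│↑│↱ → ↑│↓│↑│↳ → ↓│
│ ╷ │ ╵ │ ┌───┘ ╵ ├───╴ │
│ │ │↳ ↑│↑│    ↳ ↑│↓ ← ↲│
│ │ └───┘ ├─────┬─┘ ┌───┤
│ │  ↱ → ↑│↓ ← ↰│↓ ↲│↱ ↓│
│ └─┐ ╷ ┌─┘ ┌─╴ │ ╶─┘ ╷ │
│   │↑│ │↓ ↲│↱ ↑│↳ → ↑│↓│
├─╴ │ └─┘ ╶─┤ ╶─┴─────┘ │
│   │↑ ← ↲  │↑ ← ← ← ← ↲│
└───┴───────┴───────────┘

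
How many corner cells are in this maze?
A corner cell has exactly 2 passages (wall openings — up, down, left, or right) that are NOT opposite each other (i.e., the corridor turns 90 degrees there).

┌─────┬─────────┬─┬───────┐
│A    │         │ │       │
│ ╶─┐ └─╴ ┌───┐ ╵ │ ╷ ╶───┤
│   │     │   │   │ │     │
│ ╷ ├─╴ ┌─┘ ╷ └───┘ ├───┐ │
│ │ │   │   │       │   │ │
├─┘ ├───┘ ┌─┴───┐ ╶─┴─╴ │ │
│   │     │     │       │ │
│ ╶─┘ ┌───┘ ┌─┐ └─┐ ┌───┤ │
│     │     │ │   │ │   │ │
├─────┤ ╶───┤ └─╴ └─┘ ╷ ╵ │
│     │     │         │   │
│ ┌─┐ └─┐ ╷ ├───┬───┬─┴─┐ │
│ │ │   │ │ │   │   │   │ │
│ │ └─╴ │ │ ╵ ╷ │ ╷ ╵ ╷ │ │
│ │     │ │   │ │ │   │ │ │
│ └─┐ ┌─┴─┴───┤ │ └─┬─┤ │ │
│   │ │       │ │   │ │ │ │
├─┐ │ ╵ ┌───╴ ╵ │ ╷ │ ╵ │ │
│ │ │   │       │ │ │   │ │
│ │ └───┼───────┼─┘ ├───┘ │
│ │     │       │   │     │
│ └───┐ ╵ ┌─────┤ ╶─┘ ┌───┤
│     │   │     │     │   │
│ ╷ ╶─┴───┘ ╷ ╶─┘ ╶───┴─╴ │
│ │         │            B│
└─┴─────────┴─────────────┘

Counting corner cells (2 non-opposite passages):
Total corners: 82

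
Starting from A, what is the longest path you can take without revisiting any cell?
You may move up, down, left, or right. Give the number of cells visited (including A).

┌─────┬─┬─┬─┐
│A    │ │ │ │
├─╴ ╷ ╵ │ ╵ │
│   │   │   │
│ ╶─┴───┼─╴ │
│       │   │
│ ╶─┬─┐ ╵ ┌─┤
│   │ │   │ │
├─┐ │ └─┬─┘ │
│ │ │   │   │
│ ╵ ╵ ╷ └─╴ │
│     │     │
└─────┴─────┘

Finding longest simple path using DFS:
Start: (0, 0)
Longest path visits 17 cells
Path: A → right → down → left → down → down → right → down → down → right → up → right → down → right → right → up → up

Solution:

┌─────┬─┬─┬─┐
│A ↓  │ │ │ │
├─╴ ╷ ╵ │ ╵ │
│↓ ↲│   │   │
│ ╶─┴───┼─╴ │
│↓      │   │
│ ╶─┬─┐ ╵ ┌─┤
│↳ ↓│ │   │B│
├─┐ │ └─┬─┘ │
│ │↓│↱ ↓│  ↑│
│ ╵ ╵ ╷ └─╴ │
│  ↳ ↑│↳ → ↑│
└─────┴─────┘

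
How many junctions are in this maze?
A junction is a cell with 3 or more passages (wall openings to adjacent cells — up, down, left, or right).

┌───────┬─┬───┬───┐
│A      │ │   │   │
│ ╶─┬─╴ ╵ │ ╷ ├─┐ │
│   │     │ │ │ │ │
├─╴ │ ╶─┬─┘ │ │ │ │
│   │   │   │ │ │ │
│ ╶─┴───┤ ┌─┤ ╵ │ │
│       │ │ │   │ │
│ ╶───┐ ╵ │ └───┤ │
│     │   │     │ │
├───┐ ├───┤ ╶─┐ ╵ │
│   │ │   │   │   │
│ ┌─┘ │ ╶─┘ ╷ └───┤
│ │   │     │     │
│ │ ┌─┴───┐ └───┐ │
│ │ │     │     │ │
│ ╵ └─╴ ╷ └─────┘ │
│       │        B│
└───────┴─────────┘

Checking each cell for number of passages:

Junctions found (3+ passages):
  (1, 3): 3 passages
  (3, 0): 3 passages
  (4, 5): 3 passages
  (5, 5): 3 passages
  (6, 5): 3 passages
  (7, 3): 3 passages
  (8, 1): 3 passages
Total junctions: 7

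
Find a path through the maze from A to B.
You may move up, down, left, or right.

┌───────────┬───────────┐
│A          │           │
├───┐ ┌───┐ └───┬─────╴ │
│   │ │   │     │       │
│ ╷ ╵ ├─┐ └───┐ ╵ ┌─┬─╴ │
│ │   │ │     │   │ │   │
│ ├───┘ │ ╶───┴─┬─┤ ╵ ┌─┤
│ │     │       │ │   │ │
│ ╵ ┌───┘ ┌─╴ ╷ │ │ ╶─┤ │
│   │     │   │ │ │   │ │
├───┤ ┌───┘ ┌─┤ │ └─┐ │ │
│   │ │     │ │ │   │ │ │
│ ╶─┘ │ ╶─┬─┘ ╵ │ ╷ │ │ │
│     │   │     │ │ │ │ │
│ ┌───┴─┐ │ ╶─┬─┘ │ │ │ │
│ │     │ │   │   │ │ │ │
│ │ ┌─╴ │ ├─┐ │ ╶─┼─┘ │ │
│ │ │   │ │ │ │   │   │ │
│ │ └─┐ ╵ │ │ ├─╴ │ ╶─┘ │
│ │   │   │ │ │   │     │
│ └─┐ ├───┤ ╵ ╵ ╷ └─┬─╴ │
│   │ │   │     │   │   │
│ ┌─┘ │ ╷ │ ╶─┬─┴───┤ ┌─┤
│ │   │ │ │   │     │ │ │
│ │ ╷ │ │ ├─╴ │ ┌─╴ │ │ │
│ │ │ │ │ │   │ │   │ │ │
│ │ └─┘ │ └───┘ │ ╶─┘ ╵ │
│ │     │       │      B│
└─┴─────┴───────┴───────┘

Finding the shortest path through the maze:
Path length: 34 steps
Directions: right → right → right → right → right → down → right → right → down → right → up → right → right → right → down → left → down → left → down → right → down → down → down → down → left → down → right → right → down → left → down → down → down → right

Solution:

┌───────────┬───────────┐
│A → → → → ↓│           │
├───┐ ┌───┐ └───┬─────╴ │
│   │ │   │↳ → ↓│↱ → → ↓│
│ ╷ ╵ ├─┐ └───┐ ╵ ┌─┬─╴ │
│ │   │ │     │↳ ↑│ │↓ ↲│
│ ├───┘ │ ╶───┴─┬─┤ ╵ ┌─┤
│ │     │       │ │↓ ↲│ │
│ ╵ ┌───┘ ┌─╴ ╷ │ │ ╶─┤ │
│   │     │   │ │ │↳ ↓│ │
├───┤ ┌───┘ ┌─┤ │ └─┐ │ │
│   │ │     │ │ │   │↓│ │
│ ╶─┘ │ ╶─┬─┘ ╵ │ ╷ │ │ │
│     │   │     │ │ │↓│ │
│ ┌───┴─┐ │ ╶─┬─┘ │ │ │ │
│ │     │ │   │   │ │↓│ │
│ │ ┌─╴ │ ├─┐ │ ╶─┼─┘ │ │
│ │ │   │ │ │ │   │↓ ↲│ │
│ │ └─┐ ╵ │ │ ├─╴ │ ╶─┘ │
│ │   │   │ │ │   │↳ → ↓│
│ └─┐ ├───┤ ╵ ╵ ╷ └─┬─╴ │
│   │ │   │     │   │↓ ↲│
│ ┌─┘ │ ╷ │ ╶─┬─┴───┤ ┌─┤
│ │   │ │ │   │     │↓│ │
│ │ ╷ │ │ ├─╴ │ ┌─╴ │ │ │
│ │ │ │ │ │   │ │   │↓│ │
│ │ └─┘ │ └───┘ │ ╶─┘ ╵ │
│ │     │       │    ↳ B│
└─┴─────┴───────┴───────┘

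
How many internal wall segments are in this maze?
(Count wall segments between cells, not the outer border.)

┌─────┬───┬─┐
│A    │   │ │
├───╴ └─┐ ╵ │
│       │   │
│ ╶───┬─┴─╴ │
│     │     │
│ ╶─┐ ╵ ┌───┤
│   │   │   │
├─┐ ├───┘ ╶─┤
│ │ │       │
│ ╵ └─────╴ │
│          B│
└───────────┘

Counting internal wall segments:
Total internal walls: 25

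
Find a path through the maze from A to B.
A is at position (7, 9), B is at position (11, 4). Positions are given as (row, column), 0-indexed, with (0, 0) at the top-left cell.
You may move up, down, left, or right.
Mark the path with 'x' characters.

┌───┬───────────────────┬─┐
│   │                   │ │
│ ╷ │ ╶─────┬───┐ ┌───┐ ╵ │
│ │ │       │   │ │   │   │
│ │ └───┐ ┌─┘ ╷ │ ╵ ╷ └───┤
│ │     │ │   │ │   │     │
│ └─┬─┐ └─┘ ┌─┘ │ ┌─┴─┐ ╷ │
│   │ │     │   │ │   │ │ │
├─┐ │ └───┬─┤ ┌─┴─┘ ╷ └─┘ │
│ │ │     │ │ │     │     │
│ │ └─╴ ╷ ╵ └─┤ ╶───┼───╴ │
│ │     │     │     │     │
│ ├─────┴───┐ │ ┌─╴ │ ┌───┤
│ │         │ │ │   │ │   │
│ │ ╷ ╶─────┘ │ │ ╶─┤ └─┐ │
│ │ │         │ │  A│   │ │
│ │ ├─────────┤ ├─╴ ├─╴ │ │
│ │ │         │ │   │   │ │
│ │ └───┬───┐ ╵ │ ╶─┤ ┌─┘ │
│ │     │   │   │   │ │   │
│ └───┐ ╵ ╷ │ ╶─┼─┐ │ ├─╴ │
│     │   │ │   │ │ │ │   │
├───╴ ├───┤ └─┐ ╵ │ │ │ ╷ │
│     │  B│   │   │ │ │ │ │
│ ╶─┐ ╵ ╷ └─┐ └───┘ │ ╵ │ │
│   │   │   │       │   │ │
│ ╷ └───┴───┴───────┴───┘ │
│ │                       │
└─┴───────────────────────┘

Finding the shortest path from (7, 9) to (11, 4):
Path length: 53 steps
Directions: left → up → right → up → left → left → up → right → right → up → right → down → right → right → down → left → left → down → down → right → down → left → down → down → down → down → right → up → up → right → down → down → down → left → left → left → left → left → left → left → left → left → left → left → up → left → up → right → right → down → right → up → right

Solution:

┌───┬───────────────────┬─┐
│   │                   │ │
│ ╷ │ ╶─────┬───┐ ┌───┐ ╵ │
│ │ │       │   │ │   │   │
│ │ └───┐ ┌─┘ ╷ │ ╵ ╷ └───┤
│ │     │ │   │ │   │     │
│ └─┬─┐ └─┘ ┌─┘ │ ┌─┴─┐ ╷ │
│   │ │     │   │ │x x│ │ │
├─┐ │ └───┬─┤ ┌─┴─┘ ╷ └─┘ │
│ │ │     │ │ │x x x│x x x│
│ │ └─╴ ╷ ╵ └─┤ ╶───┼───╴ │
│ │     │     │x x x│x x x│
│ ├─────┴───┐ │ ┌─╴ │ ┌───┤
│ │         │ │ │x x│x│   │
│ │ ╷ ╶─────┘ │ │ ╶─┤ └─┐ │
│ │ │         │ │x A│x x│ │
│ │ ├─────────┤ ├─╴ ├─╴ │ │
│ │ │         │ │   │x x│ │
│ │ └───┬───┐ ╵ │ ╶─┤ ┌─┘ │
│ │     │   │   │   │x│   │
│ └───┐ ╵ ╷ │ ╶─┼─┐ │ ├─╴ │
│     │   │ │   │ │ │x│x x│
├───╴ ├───┤ └─┐ ╵ │ │ │ ╷ │
│x x x│x B│   │   │ │x│x│x│
│ ╶─┐ ╵ ╷ └─┐ └───┘ │ ╵ │ │
│x x│x x│   │       │x x│x│
│ ╷ └───┴───┴───────┴───┘ │
│ │x x x x x x x x x x x x│
└─┴───────────────────────┘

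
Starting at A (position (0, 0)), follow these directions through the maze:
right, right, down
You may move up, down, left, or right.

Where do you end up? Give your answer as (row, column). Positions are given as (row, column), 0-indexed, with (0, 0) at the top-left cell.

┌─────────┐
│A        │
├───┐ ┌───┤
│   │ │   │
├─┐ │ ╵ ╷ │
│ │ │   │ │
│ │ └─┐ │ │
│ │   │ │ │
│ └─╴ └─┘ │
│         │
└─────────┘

Following directions step by step:
Start: (0, 0)
  right: (0, 0) → (0, 1)
  right: (0, 1) → (0, 2)
  down: (0, 2) → (1, 2)
Final position: (1, 2)

Path taken:

┌─────────┐
│A → ↓    │
├───┐ ┌───┤
│   │B│   │
├─┐ │ ╵ ╷ │
│ │ │   │ │
│ │ └─┐ │ │
│ │   │ │ │
│ └─╴ └─┘ │
│         │
└─────────┘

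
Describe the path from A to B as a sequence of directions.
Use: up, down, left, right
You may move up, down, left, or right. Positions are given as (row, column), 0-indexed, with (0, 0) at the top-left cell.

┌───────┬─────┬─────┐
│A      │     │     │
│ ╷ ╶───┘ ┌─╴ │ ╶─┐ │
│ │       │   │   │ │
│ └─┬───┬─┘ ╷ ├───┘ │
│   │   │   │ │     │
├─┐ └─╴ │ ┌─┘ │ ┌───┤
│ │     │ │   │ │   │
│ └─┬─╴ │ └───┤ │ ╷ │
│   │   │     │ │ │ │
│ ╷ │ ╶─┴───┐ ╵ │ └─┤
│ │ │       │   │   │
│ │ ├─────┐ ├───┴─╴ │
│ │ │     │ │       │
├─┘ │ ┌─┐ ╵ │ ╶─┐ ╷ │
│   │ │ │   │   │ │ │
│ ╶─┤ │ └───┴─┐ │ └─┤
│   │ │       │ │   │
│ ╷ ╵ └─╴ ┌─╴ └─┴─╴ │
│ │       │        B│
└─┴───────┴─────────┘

Finding the path and converting it to directions:
Path through cells: (0,0) → (1,0) → (2,0) → (2,1) → (3,1) → (3,2) → (3,3) → (4,3) → (4,2) → (5,2) → (5,3) → (5,4) → (5,5) → (6,5) → (7,5) → (7,4) → (6,4) → (6,3) → (6,2) → (7,2) → (8,2) → (9,2) → (9,3) → (9,4) → (8,4) → (8,5) → (8,6) → (9,6) → (9,7) → (9,8) → (9,9)
Directions: down, down, right, down, right, right, down, left, down, right, right, right, down, down, left, up, left, left, down, down, down, right, right, up, right, right, down, right, right, right

Solution:

┌───────┬─────┬─────┐
│A      │     │     │
│ ╷ ╶───┘ ┌─╴ │ ╶─┐ │
│↓│       │   │   │ │
│ └─┬───┬─┘ ╷ ├───┘ │
│↳ ↓│   │   │ │     │
├─┐ └─╴ │ ┌─┘ │ ┌───┤
│ │↳ → ↓│ │   │ │   │
│ └─┬─╴ │ └───┤ │ ╷ │
│   │↓ ↲│     │ │ │ │
│ ╷ │ ╶─┴───┐ ╵ │ └─┤
│ │ │↳ → → ↓│   │   │
│ │ ├─────┐ ├───┴─╴ │
│ │ │↓ ← ↰│↓│       │
├─┘ │ ┌─┐ ╵ │ ╶─┐ ╷ │
│   │↓│ │↑ ↲│   │ │ │
│ ╶─┤ │ └───┴─┐ │ └─┤
│   │↓│  ↱ → ↓│ │   │
│ ╷ ╵ └─╴ ┌─╴ └─┴─╴ │
│ │  ↳ → ↑│  ↳ → → B│
└─┴───────┴─────────┘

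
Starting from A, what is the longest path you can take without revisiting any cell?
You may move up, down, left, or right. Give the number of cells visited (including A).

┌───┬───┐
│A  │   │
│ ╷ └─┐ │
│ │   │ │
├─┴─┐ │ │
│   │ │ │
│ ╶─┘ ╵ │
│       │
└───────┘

Finding longest simple path using DFS:
Start: (0, 0)
Longest path visits 11 cells
Path: A → right → down → right → down → down → right → up → up → up → left

Solution:

┌───┬───┐
│A ↓│B ↰│
│ ╷ └─┐ │
│ │↳ ↓│↑│
├─┴─┐ │ │
│   │↓│↑│
│ ╶─┘ ╵ │
│    ↳ ↑│
└───────┘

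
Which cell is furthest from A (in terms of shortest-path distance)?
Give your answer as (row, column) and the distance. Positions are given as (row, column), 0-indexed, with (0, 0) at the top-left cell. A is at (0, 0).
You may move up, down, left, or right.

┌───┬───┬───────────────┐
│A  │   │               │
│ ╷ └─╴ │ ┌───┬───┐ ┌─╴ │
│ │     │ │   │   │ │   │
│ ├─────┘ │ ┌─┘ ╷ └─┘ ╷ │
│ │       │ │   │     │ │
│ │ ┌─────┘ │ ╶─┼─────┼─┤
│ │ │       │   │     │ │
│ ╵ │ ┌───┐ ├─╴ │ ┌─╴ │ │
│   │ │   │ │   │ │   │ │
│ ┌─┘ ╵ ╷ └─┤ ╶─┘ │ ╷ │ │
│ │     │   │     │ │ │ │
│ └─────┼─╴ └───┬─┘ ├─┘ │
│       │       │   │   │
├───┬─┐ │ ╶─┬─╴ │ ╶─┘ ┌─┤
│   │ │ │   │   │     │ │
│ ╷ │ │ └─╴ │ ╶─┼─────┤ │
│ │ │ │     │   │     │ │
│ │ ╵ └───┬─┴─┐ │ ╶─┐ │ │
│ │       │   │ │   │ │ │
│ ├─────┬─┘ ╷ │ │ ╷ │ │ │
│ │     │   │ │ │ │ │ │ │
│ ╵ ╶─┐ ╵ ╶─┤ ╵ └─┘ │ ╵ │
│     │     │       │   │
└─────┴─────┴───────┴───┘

Computing BFS distances from A to all cells:
Furthest cell: (3, 11)
Distance: 52 steps

Path from A to the furthest cell:

┌───┬───┬───────────────┐
│A  │   │↱ → → → → → → ↓│
│ ╷ └─╴ │ ┌───┬───┐ ┌─╴ │
│↓│     │↑│   │↓ ↰│ │↓ ↲│
│ ├─────┘ │ ┌─┘ ╷ └─┘ ╷ │
│↓│↱ → → ↑│ │↓ ↲│↑ ← ↲│ │
│ │ ┌─────┘ │ ╶─┼─────┼─┤
│↓│↑│       │↳ ↓│↱ → ↓│B│
│ ╵ │ ┌───┐ ├─╴ │ ┌─╴ │ │
│↳ ↑│ │   │ │↓ ↲│↑│↓ ↲│↑│
│ ┌─┘ ╵ ╷ └─┤ ╶─┘ │ ╷ │ │
│ │     │   │↳ → ↑│↓│ │↑│
│ └─────┼─╴ └───┬─┘ ├─┘ │
│       │       │↓ ↲│↱ ↑│
├───┬─┐ │ ╶─┬─╴ │ ╶─┘ ┌─┤
│   │ │ │   │   │↳ → ↑│ │
│ ╷ │ │ └─╴ │ ╶─┼─────┤ │
│ │ │ │     │   │     │ │
│ │ ╵ └───┬─┴─┐ │ ╶─┐ │ │
│ │       │   │ │   │ │ │
│ ├─────┬─┘ ╷ │ │ ╷ │ │ │
│ │     │   │ │ │ │ │ │ │
│ ╵ ╶─┐ ╵ ╶─┤ ╵ └─┘ │ ╵ │
│     │     │       │   │
└─────┴─────┴───────┴───┘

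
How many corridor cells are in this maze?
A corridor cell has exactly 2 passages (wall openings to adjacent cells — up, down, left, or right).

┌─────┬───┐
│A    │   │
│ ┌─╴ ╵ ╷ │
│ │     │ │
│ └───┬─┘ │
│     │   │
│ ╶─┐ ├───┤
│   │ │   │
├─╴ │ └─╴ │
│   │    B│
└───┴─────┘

Counting cells with exactly 2 passages:
Total corridor cells: 19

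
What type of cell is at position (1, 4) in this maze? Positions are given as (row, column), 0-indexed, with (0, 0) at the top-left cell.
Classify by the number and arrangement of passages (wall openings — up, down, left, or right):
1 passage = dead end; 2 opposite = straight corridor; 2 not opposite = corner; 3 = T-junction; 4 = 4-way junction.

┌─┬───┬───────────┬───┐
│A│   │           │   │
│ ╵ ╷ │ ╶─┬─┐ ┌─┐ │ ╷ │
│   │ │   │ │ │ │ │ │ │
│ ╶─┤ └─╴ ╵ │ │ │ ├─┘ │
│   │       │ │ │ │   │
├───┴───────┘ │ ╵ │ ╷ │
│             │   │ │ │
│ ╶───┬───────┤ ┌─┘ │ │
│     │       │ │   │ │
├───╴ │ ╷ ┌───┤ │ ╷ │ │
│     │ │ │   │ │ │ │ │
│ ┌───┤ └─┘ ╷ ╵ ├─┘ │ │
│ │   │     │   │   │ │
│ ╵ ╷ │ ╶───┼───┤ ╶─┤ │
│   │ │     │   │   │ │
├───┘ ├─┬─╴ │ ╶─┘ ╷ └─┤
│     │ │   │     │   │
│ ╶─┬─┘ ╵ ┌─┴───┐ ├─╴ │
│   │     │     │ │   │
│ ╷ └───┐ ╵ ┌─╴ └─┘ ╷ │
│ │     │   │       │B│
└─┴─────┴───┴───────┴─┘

Checking cell at (1, 4):
Number of passages: 2
Cell type: corner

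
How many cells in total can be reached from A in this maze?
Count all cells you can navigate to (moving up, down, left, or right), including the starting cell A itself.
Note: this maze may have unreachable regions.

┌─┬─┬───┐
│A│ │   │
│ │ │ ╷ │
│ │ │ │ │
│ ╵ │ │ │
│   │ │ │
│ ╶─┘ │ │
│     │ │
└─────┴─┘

Using BFS/flood-fill to find all reachable cells from A:
Maze size: 4 × 4 = 16 total cells
All cells are reachable — the maze is fully connected.
Reachable cells: 16

Reachable region (· marks reachable cells):

┌─┬─┬───┐
│A│·│· ·│
│ │ │ ╷ │
│·│·│·│·│
│ ╵ │ │ │
│· ·│·│·│
│ ╶─┘ │ │
│· · ·│·│
└─────┴─┘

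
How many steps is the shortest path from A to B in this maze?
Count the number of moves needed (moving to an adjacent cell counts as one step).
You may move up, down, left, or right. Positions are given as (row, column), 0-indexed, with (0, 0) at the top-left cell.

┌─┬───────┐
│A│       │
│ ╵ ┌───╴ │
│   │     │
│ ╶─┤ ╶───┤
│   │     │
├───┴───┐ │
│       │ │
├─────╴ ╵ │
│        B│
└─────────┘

Using BFS to find shortest path:
Start: (0, 0), End: (4, 4)
Path found:
(0,0) → (1,0) → (1,1) → (0,1) → (0,2) → (0,3) → (0,4) → (1,4) → (1,3) → (1,2) → (2,2) → (2,3) → (2,4) → (3,4) → (4,4)
Number of steps: 14

Solution:

┌─┬───────┐
│A│↱ → → ↓│
│ ╵ ┌───╴ │
│↳ ↑│↓ ← ↲│
│ ╶─┤ ╶───┤
│   │↳ → ↓│
├───┴───┐ │
│       │↓│
├─────╴ ╵ │
│        B│
└─────────┘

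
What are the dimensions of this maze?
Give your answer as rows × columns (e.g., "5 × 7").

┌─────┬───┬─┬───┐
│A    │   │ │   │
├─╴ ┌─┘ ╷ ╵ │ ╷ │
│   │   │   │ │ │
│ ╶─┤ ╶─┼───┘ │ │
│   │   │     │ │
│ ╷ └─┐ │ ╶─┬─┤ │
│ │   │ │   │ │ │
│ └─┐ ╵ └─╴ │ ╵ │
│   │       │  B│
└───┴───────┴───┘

Counting the maze dimensions:
Rows (vertical): 5
Columns (horizontal): 8
Dimensions: 5 × 8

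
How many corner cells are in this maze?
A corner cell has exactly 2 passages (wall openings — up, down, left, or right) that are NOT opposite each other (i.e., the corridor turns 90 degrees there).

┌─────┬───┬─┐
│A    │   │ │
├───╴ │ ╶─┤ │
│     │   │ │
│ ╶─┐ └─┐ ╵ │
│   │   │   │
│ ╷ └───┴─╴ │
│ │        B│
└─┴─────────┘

Counting corner cells (2 non-opposite passages):
Total corners: 10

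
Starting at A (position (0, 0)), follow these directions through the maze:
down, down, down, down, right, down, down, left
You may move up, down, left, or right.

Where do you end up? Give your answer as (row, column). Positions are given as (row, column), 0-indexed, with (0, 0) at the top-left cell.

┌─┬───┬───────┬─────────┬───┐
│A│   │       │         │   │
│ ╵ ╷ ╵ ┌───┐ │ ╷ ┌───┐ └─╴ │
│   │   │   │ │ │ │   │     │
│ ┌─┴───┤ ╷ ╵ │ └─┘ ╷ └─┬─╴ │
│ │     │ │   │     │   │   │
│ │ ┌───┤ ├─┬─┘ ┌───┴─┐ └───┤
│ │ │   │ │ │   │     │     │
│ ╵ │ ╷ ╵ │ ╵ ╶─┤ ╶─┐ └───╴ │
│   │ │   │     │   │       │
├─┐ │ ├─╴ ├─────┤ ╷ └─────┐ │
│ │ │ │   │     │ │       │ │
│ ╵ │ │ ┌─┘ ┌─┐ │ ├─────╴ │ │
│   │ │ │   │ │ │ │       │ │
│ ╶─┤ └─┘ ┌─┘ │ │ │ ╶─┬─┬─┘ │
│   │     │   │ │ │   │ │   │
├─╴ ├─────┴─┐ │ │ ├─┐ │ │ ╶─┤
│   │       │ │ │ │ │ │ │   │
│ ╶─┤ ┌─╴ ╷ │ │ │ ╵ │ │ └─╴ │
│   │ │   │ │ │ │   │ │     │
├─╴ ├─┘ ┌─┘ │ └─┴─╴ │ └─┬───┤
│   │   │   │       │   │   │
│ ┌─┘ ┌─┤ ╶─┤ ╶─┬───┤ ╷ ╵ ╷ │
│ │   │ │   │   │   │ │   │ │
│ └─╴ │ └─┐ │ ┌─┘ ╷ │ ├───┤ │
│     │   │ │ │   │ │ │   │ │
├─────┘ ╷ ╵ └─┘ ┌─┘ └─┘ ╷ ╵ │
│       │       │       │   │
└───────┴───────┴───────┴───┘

Following directions step by step:
Start: (0, 0)
  down: (0, 0) → (1, 0)
  down: (1, 0) → (2, 0)
  down: (2, 0) → (3, 0)
  down: (3, 0) → (4, 0)
  right: (4, 0) → (4, 1)
  down: (4, 1) → (5, 1)
  down: (5, 1) → (6, 1)
  left: (6, 1) → (6, 0)
Final position: (6, 0)

Path taken:

┌─┬───┬───────┬─────────┬───┐
│A│   │       │         │   │
│ ╵ ╷ ╵ ┌───┐ │ ╷ ┌───┐ └─╴ │
│↓  │   │   │ │ │ │   │     │
│ ┌─┴───┤ ╷ ╵ │ └─┘ ╷ └─┬─╴ │
│↓│     │ │   │     │   │   │
│ │ ┌───┤ ├─┬─┘ ┌───┴─┐ └───┤
│↓│ │   │ │ │   │     │     │
│ ╵ │ ╷ ╵ │ ╵ ╶─┤ ╶─┐ └───╴ │
│↳ ↓│ │   │     │   │       │
├─┐ │ ├─╴ ├─────┤ ╷ └─────┐ │
│ │↓│ │   │     │ │       │ │
│ ╵ │ │ ┌─┘ ┌─┐ │ ├─────╴ │ │
│B ↲│ │ │   │ │ │ │       │ │
│ ╶─┤ └─┘ ┌─┘ │ │ │ ╶─┬─┬─┘ │
│   │     │   │ │ │   │ │   │
├─╴ ├─────┴─┐ │ │ ├─┐ │ │ ╶─┤
│   │       │ │ │ │ │ │ │   │
│ ╶─┤ ┌─╴ ╷ │ │ │ ╵ │ │ └─╴ │
│   │ │   │ │ │ │   │ │     │
├─╴ ├─┘ ┌─┘ │ └─┴─╴ │ └─┬───┤
│   │   │   │       │   │   │
│ ┌─┘ ┌─┤ ╶─┤ ╶─┬───┤ ╷ ╵ ╷ │
│ │   │ │   │   │   │ │   │ │
│ └─╴ │ └─┐ │ ┌─┘ ╷ │ ├───┤ │
│     │   │ │ │   │ │ │   │ │
├─────┘ ╷ ╵ └─┘ ┌─┘ └─┘ ╷ ╵ │
│       │       │       │   │
└───────┴───────┴───────┴───┘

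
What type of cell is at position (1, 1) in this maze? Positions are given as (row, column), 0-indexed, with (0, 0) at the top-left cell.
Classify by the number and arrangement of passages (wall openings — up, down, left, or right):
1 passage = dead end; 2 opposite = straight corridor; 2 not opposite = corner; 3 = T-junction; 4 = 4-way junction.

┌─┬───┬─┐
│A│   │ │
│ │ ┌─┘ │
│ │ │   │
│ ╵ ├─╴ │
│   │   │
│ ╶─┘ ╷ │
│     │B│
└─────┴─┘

Checking cell at (1, 1):
Number of passages: 2
Cell type: straight corridor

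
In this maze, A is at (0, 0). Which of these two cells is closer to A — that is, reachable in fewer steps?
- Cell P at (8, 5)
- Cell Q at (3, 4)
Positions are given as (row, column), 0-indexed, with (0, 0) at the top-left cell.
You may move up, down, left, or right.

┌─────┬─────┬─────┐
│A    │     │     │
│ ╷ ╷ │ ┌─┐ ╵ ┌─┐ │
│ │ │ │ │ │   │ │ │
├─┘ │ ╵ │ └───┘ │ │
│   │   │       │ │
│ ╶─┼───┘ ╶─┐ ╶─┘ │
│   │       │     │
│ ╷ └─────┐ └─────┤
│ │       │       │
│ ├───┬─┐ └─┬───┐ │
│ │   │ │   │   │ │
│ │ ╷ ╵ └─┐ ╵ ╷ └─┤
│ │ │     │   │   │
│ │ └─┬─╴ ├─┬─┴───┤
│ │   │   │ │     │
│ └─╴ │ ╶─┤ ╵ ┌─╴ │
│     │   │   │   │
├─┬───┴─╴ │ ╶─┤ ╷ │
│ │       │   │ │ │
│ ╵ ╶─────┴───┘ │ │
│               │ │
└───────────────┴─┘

Shortest path A → P at (8, 5): 43 steps
Shortest path A → Q at (3, 4): 23 steps

Q is closer (23 steps vs 43 steps).

Path to P:

┌─────┬─────┬─────┐
│A ↓  │     │     │
│ ╷ ╷ │ ┌─┐ ╵ ┌─┐ │
│ │↓│ │ │ │   │ │ │
├─┘ │ ╵ │ └───┘ │ │
│↓ ↲│   │       │ │
│ ╶─┼───┘ ╶─┐ ╶─┘ │
│↓  │       │     │
│ ╷ └─────┐ └─────┤
│↓│       │       │
│ ├───┬─┐ └─┬───┐ │
│↓│↱ ↓│ │   │   │ │
│ │ ╷ ╵ └─┐ ╵ ╷ └─┤
│↓│↑│↳ → ↓│   │   │
│ │ └─┬─╴ ├─┬─┴───┤
│↓│↑ ↰│↓ ↲│ │↓ ← ↰│
│ └─╴ │ ╶─┤ ╵ ┌─╴ │
│↳ → ↑│↳ ↓│P ↲│↱ ↑│
├─┬───┴─╴ │ ╶─┤ ╷ │
│ │↓ ← ← ↲│   │↑│ │
│ ╵ ╶─────┴───┘ │ │
│  ↳ → → → → → ↑│ │
└───────────────┴─┘

Path to Q:

┌─────┬─────┬─────┐
│A → ↓│↱ → ↓│↱ → ↓│
│ ╷ ╷ │ ┌─┐ ╵ ┌─┐ │
│ │ │↓│↑│ │↳ ↑│ │↓│
├─┘ │ ╵ │ └───┘ │ │
│   │↳ ↑│↓ ← ↰  │↓│
│ ╶─┼───┘ ╶─┐ ╶─┘ │
│   │    Q  │↑ ← ↲│
│ ╷ └─────┐ └─────┤
│ │       │       │
│ ├───┬─┐ └─┬───┐ │
│ │   │ │   │   │ │
│ │ ╷ ╵ └─┐ ╵ ╷ └─┤
│ │ │     │   │   │
│ │ └─┬─╴ ├─┬─┴───┤
│ │   │   │ │     │
│ └─╴ │ ╶─┤ ╵ ┌─╴ │
│     │   │   │   │
├─┬───┴─╴ │ ╶─┤ ╷ │
│ │       │   │ │ │
│ ╵ ╶─────┴───┘ │ │
│               │ │
└───────────────┴─┘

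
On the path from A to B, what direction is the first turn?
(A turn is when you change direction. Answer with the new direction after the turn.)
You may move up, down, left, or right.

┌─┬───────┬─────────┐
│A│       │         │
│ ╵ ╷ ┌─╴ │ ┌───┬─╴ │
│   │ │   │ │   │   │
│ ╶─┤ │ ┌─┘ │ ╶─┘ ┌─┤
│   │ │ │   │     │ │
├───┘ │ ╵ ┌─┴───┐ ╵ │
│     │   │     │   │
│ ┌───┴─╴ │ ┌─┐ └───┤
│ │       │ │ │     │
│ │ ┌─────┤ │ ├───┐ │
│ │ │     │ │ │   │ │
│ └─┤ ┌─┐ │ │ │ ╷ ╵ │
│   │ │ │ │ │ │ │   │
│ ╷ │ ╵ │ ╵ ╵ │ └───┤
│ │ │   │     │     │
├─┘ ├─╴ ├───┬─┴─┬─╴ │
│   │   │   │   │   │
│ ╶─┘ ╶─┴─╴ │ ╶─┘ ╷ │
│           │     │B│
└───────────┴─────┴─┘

Directions: down, right, up, right, down, down, down, left, left, down, down, down, right, down, down, left, down, right, right, up, right, up, left, up, up, right, right, down, down, right, up, up, up, up, right, right, down, right, right, down, down, left, up, left, down, down, right, right, down, down
First turn direction: right

Solution:

┌─┬───────┬─────────┐
│A│↱ ↓    │         │
│ ╵ ╷ ┌─╴ │ ┌───┬─╴ │
│↳ ↑│↓│   │ │   │   │
│ ╶─┤ │ ┌─┘ │ ╶─┘ ┌─┤
│   │↓│ │   │     │ │
├───┘ │ ╵ ┌─┴───┐ ╵ │
│↓ ← ↲│   │↱ → ↓│   │
│ ┌───┴─╴ │ ┌─┐ └───┤
│↓│       │↑│ │↳ → ↓│
│ │ ┌─────┤ │ ├───┐ │
│↓│ │↱ → ↓│↑│ │↓ ↰│↓│
│ └─┤ ┌─┐ │ │ │ ╷ ╵ │
│↳ ↓│↑│ │↓│↑│ │↓│↑ ↲│
│ ╷ │ ╵ │ ╵ ╵ │ └───┤
│ │↓│↑ ↰│↳ ↑  │↳ → ↓│
├─┘ ├─╴ ├───┬─┴─┬─╴ │
│↓ ↲│↱ ↑│   │   │  ↓│
│ ╶─┘ ╶─┴─╴ │ ╶─┘ ╷ │
│↳ → ↑      │     │B│
└───────────┴─────┴─┘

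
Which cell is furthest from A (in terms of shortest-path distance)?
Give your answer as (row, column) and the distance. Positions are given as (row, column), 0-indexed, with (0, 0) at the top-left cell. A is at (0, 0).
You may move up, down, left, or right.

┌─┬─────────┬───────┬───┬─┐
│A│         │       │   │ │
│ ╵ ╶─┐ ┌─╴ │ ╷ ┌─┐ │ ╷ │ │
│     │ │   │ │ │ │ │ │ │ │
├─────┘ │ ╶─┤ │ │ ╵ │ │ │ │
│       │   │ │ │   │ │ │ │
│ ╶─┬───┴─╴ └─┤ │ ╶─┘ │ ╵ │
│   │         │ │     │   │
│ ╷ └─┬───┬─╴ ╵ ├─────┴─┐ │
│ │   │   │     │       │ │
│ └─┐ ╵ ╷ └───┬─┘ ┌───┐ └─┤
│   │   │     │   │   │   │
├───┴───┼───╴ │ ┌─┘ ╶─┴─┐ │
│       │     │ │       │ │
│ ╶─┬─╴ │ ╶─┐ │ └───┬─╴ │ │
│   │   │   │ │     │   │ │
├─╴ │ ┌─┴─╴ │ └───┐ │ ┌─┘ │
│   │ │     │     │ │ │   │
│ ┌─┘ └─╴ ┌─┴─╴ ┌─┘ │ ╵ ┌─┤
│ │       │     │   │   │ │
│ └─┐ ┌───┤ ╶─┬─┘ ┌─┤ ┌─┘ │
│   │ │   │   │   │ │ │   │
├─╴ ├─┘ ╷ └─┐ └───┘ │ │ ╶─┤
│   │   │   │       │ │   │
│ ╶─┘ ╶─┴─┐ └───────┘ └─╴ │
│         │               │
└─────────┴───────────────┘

Computing BFS distances from A to all cells:
Furthest cell: (10, 7)
Distance: 87 steps

Path from A to the furthest cell:

┌─┬─────────┬───────┬───┬─┐
│A│↱ → ↓    │       │   │ │
│ ╵ ╶─┐ ┌─╴ │ ╷ ┌─┐ │ ╷ │ │
│↳ ↑  │↓│   │ │ │ │ │ │ │ │
├─────┘ │ ╶─┤ │ │ ╵ │ │ │ │
│↓ ← ← ↲│   │ │ │   │ │ │ │
│ ╶─┬───┴─╴ └─┤ │ ╶─┘ │ ╵ │
│↳ ↓│         │ │     │   │
│ ╷ └─┬───┬─╴ ╵ ├─────┴─┐ │
│ │↳ ↓│↱ ↓│     │↓ ← ← ↰│ │
│ └─┐ ╵ ╷ └───┬─┘ ┌───┐ └─┤
│   │↳ ↑│↳ → ↓│↓ ↲│   │↑ ↰│
├───┴───┼───╴ │ ┌─┘ ╶─┴─┐ │
│↓ ← ← ↰│↓ ← ↲│↓│       │↑│
│ ╶─┬─╴ │ ╶─┐ │ └───┬─╴ │ │
│↳ ↓│↱ ↑│↳ ↓│ │↳ → ↓│   │↑│
├─╴ │ ┌─┴─╴ │ └───┐ │ ┌─┘ │
│↓ ↲│↑│  ↓ ↲│     │↓│ │↱ ↑│
│ ┌─┘ └─╴ ┌─┴─╴ ┌─┘ │ ╵ ┌─┤
│↓│  ↑ ← ↲│     │↓ ↲│↱ ↑│ │
│ └─┐ ┌───┤ ╶─┬─┘ ┌─┤ ┌─┘ │
│↳ ↓│ │↱ ↓│   │B ↲│ │↑│   │
├─╴ ├─┘ ╷ └─┐ └───┘ │ │ ╶─┤
│↓ ↲│↱ ↑│↳ ↓│       │↑│   │
│ ╶─┘ ╶─┴─┐ └───────┘ └─╴ │
│↳ → ↑    │↳ → → → → ↑    │
└─────────┴───────────────┘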